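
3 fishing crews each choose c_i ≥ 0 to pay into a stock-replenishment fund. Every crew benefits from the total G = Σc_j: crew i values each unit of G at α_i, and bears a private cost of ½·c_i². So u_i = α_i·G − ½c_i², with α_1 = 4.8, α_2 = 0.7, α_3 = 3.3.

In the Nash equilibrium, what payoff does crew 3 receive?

Crew i's FOC: ∂u_i/∂c_i = α_i − c_i = 0, so c_i* = α_i.
NE contributions = (4.8, 0.7, 3.3); G = 8.8.
u_3 = α_3·G − ½·(c_3)² = 3.3·8.8 − ½·3.3² = 23.595.

23.595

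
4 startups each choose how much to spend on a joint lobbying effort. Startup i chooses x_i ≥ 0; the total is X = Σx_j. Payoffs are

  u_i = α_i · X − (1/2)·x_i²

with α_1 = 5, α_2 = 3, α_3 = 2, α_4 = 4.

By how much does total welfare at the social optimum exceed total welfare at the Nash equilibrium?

223

Startup i's FOC: ∂u_i/∂x_i = α_i − x_i = 0, so x_i* = α_i.
NE contributions = (5, 3, 2, 4); X = 14.
W^NE = (Σα)·X − ½Σα_i² = 14² − ½·54 = 169.
Planner sets x_i = Σα_j = 14 for every i, so X^SO = 4·14 = 56.
W^SO = (Σα)·X^SO − ½·4·(Σα)² = (4/2)·14² = 392.
Deadweight loss = W^SO − W^NE = 223.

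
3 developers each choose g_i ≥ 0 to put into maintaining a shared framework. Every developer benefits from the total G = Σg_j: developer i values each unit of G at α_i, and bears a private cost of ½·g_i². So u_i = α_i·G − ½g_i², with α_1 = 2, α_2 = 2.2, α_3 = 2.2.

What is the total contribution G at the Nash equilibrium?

Developer i's FOC: ∂u_i/∂g_i = α_i − g_i = 0, so g_i* = α_i.
NE contributions = (2, 2.2, 2.2); G = 6.4.

6.4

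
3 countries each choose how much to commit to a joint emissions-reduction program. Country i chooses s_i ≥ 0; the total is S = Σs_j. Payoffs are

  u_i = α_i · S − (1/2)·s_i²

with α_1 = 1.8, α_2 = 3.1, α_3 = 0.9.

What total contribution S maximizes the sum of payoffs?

Planner FOC: ∂(Σu_j)/∂s_i = (Σα_j) − s_i = 0, so s_i^SO = Σα_j = 5.8 for every i; S^SO = 17.4.

17.4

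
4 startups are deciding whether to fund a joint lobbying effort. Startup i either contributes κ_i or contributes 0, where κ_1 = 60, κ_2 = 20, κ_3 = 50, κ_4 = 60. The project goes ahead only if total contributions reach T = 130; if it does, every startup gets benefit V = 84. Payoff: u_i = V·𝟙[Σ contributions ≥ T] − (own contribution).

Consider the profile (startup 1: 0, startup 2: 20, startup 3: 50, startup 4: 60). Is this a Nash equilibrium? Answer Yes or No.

Total = 130 ≥ 130: provided.
Startup 1 (pledges 0, payoff 84): pledging 60 → total 190, payoff 24. No gain.
Startup 2 (pledges 20, payoff 64): dropping to 0 → total 110, payoff 0. No gain.
Startup 3 (pledges 50, payoff 34): dropping to 0 → total 80, payoff 0. No gain.
Startup 4 (pledges 60, payoff 24): dropping to 0 → total 70, payoff 0. No gain.

Yes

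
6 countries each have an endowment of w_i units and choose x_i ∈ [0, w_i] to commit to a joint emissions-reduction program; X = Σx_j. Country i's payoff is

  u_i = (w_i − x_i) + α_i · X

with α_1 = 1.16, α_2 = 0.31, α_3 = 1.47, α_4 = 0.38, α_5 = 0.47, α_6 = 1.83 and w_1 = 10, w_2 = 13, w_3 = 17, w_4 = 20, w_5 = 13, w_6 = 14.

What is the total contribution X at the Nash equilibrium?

41

∂u_i/∂x_i = α_i − 1, so country i contributes w_i if α_i > 1, else 0.
α_i > 1 for i ∈ {1, 3, 6}; NE contributions (10, 0, 17, 0, 0, 14), X = 41.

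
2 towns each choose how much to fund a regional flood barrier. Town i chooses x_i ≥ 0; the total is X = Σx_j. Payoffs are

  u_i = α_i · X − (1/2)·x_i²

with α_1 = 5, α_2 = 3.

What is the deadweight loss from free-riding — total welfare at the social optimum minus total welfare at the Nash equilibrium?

Town i's FOC: ∂u_i/∂x_i = α_i − x_i = 0, so x_i* = α_i.
NE contributions = (5, 3); X = 8.
W^NE = (Σα)·X − ½Σα_i² = 8² − ½·34 = 47.
Planner sets x_i = Σα_j = 8 for every i, so X^SO = 2·8 = 16.
W^SO = (Σα)·X^SO − ½·2·(Σα)² = (2/2)·8² = 64.
Deadweight loss = W^SO − W^NE = 17.

17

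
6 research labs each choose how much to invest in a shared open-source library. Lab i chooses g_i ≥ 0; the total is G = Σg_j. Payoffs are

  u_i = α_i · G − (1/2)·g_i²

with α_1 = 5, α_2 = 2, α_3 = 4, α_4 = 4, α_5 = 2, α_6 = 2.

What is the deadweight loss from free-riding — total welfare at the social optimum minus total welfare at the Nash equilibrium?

Lab i's FOC: ∂u_i/∂g_i = α_i − g_i = 0, so g_i* = α_i.
NE contributions = (5, 2, 4, 4, 2, 2); G = 19.
W^NE = (Σα)·G − ½Σα_i² = 19² − ½·69 = 326.5.
Planner sets g_i = Σα_j = 19 for every i, so G^SO = 6·19 = 114.
W^SO = (Σα)·G^SO − ½·6·(Σα)² = (6/2)·19² = 1083.
Deadweight loss = W^SO − W^NE = 756.5.

756.5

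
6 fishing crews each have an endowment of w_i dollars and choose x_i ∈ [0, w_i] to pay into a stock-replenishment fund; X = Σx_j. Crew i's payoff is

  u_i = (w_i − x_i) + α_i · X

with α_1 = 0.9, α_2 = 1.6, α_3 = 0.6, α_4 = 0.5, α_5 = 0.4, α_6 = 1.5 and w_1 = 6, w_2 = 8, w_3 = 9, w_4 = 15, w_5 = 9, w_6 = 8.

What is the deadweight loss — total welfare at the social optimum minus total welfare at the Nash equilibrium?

∂u_i/∂x_i = α_i − 1, so crew i contributes w_i if α_i > 1, else 0.
α_i > 1 for i ∈ {2, 6}; NE contributions (0, 8, 0, 0, 0, 8), X = 16.
W^NE = Σw_i − X^NE + (Σα_i)·X^NE = 55 + 4.5·16 = 127.
Planner: ∂(Σu_j)/∂x_i = Σα_j − 1 = 4.5 > 0, so everyone contributes w_i; X^SO = 55, W^SO = 55 + 4.5·55 = 302.5.
Deadweight loss = 175.5.

175.5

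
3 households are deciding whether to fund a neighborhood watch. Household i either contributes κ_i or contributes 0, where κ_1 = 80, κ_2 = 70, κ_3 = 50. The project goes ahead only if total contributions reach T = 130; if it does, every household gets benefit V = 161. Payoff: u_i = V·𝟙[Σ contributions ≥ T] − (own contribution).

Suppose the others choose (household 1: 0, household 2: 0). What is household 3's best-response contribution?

0

Others' total = 0. Even contributing 50 gives 50 < 130: no benefit either way.
Best response: 0.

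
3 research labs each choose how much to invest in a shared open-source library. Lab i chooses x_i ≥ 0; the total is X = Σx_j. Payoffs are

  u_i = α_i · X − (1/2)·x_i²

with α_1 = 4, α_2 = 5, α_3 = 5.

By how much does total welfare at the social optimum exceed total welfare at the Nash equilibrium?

131

Lab i's FOC: ∂u_i/∂x_i = α_i − x_i = 0, so x_i* = α_i.
NE contributions = (4, 5, 5); X = 14.
W^NE = (Σα)·X − ½Σα_i² = 14² − ½·66 = 163.
Planner sets x_i = Σα_j = 14 for every i, so X^SO = 3·14 = 42.
W^SO = (Σα)·X^SO − ½·3·(Σα)² = (3/2)·14² = 294.
Deadweight loss = W^SO − W^NE = 131.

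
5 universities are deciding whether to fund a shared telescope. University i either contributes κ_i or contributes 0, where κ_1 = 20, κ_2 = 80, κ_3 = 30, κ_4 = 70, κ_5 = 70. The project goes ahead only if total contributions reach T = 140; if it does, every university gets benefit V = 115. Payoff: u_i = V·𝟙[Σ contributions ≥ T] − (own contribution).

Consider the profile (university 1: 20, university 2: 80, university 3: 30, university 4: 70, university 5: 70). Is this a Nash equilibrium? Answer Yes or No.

Total = 270 ≥ 140: provided.
University 1 (pledges 20, payoff 95): dropping to 0 → total 250, payoff 115. Profitable deviation.

No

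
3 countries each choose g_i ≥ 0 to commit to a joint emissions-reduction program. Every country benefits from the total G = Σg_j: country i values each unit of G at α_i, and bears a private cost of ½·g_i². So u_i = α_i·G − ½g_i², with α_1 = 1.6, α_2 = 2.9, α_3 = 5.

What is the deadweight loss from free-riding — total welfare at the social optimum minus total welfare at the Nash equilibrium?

Country i's FOC: ∂u_i/∂g_i = α_i − g_i = 0, so g_i* = α_i.
NE contributions = (1.6, 2.9, 5); G = 9.5.
W^NE = (Σα)·G − ½Σα_i² = 9.5² − ½·35.97 = 72.265.
Planner sets g_i = Σα_j = 9.5 for every i, so G^SO = 3·9.5 = 28.5.
W^SO = (Σα)·G^SO − ½·3·(Σα)² = (3/2)·9.5² = 135.375.
Deadweight loss = W^SO − W^NE = 63.11.

63.11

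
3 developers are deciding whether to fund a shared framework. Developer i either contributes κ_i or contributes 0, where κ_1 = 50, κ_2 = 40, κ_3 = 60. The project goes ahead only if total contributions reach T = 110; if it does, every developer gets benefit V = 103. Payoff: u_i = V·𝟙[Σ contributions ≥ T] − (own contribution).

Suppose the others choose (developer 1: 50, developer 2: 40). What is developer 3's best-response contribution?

Others' total = 90. Contributing 60 brings total to 150 ≥ 110: gain V − κ_3 = 43.
Best response: 60.

60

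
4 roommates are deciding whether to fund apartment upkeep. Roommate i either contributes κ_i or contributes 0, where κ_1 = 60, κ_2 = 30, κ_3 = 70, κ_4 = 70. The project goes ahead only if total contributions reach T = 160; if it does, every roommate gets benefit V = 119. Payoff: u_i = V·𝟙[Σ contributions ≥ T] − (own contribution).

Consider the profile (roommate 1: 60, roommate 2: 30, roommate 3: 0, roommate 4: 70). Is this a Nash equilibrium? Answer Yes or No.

Total = 160 ≥ 160: provided.
Roommate 1 (pledges 60, payoff 59): dropping to 0 → total 100, payoff 0. No gain.
Roommate 2 (pledges 30, payoff 89): dropping to 0 → total 130, payoff 0. No gain.
Roommate 3 (pledges 0, payoff 119): pledging 70 → total 230, payoff 49. No gain.
Roommate 4 (pledges 70, payoff 49): dropping to 0 → total 90, payoff 0. No gain.

Yes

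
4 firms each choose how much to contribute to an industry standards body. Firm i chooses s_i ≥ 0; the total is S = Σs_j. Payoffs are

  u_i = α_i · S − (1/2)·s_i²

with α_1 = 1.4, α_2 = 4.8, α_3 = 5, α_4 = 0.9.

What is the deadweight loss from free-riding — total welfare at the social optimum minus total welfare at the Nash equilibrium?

Firm i's FOC: ∂u_i/∂s_i = α_i − s_i = 0, so s_i* = α_i.
NE contributions = (1.4, 4.8, 5, 0.9); S = 12.1.
W^NE = (Σα)·S − ½Σα_i² = 12.1² − ½·50.81 = 121.005.
Planner sets s_i = Σα_j = 12.1 for every i, so S^SO = 4·12.1 = 48.4.
W^SO = (Σα)·S^SO − ½·4·(Σα)² = (4/2)·12.1² = 292.82.
Deadweight loss = W^SO − W^NE = 171.815.

171.815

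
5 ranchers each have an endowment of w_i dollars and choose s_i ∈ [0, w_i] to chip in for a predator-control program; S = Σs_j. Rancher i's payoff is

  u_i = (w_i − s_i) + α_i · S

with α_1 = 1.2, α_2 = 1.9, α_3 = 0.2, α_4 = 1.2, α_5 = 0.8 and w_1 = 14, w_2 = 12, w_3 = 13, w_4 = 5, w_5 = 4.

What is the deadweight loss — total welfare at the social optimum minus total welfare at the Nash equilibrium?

73.1

∂u_i/∂s_i = α_i − 1, so rancher i contributes w_i if α_i > 1, else 0.
α_i > 1 for i ∈ {1, 2, 4}; NE contributions (14, 12, 0, 5, 0), S = 31.
W^NE = Σw_i − S^NE + (Σα_i)·S^NE = 48 + 4.3·31 = 181.3.
Planner: ∂(Σu_j)/∂s_i = Σα_j − 1 = 4.3 > 0, so everyone contributes w_i; S^SO = 48, W^SO = 48 + 4.3·48 = 254.4.
Deadweight loss = 73.1.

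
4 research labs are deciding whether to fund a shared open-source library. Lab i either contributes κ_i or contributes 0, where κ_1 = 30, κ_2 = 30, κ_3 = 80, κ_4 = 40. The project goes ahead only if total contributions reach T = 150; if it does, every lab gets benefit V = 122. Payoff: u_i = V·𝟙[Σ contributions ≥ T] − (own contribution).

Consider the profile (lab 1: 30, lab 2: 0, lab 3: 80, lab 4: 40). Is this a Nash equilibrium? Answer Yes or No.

Total = 150 ≥ 150: provided.
Lab 1 (pledges 30, payoff 92): dropping to 0 → total 120, payoff 0. No gain.
Lab 2 (pledges 0, payoff 122): pledging 30 → total 180, payoff 92. No gain.
Lab 3 (pledges 80, payoff 42): dropping to 0 → total 70, payoff 0. No gain.
Lab 4 (pledges 40, payoff 82): dropping to 0 → total 110, payoff 0. No gain.

Yes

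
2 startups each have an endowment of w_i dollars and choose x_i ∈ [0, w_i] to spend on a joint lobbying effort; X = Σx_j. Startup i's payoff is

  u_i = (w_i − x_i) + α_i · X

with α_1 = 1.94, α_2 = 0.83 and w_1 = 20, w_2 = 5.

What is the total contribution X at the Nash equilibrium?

20

∂u_i/∂x_i = α_i − 1, so startup i contributes w_i if α_i > 1, else 0.
α_i > 1 for i ∈ {1}; NE contributions (20, 0), X = 20.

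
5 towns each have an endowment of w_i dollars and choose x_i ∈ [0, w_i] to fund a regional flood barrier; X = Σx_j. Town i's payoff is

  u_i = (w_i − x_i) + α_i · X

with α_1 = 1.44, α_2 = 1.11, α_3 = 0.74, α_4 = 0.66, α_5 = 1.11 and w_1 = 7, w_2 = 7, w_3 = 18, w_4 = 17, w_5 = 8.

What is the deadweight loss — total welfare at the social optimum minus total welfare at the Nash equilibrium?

142.1

∂u_i/∂x_i = α_i − 1, so town i contributes w_i if α_i > 1, else 0.
α_i > 1 for i ∈ {1, 2, 5}; NE contributions (7, 7, 0, 0, 8), X = 22.
W^NE = Σw_i − X^NE + (Σα_i)·X^NE = 57 + 4.06·22 = 146.32.
Planner: ∂(Σu_j)/∂x_i = Σα_j − 1 = 4.06 > 0, so everyone contributes w_i; X^SO = 57, W^SO = 57 + 4.06·57 = 288.42.
Deadweight loss = 142.1.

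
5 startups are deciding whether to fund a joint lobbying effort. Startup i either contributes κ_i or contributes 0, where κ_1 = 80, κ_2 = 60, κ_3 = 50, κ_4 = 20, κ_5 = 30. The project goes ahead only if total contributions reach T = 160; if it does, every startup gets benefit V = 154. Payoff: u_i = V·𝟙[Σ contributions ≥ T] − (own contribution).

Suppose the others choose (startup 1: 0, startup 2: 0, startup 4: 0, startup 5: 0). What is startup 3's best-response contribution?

Others' total = 0. Even contributing 50 gives 50 < 160: no benefit either way.
Best response: 0.

0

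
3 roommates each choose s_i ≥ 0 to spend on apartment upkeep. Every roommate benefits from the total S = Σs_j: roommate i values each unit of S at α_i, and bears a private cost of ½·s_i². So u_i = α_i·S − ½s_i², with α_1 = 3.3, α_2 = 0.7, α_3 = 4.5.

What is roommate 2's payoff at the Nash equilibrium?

Roommate i's FOC: ∂u_i/∂s_i = α_i − s_i = 0, so s_i* = α_i.
NE contributions = (3.3, 0.7, 4.5); S = 8.5.
u_2 = α_2·S − ½·(s_2)² = 0.7·8.5 − ½·0.7² = 5.705.

5.705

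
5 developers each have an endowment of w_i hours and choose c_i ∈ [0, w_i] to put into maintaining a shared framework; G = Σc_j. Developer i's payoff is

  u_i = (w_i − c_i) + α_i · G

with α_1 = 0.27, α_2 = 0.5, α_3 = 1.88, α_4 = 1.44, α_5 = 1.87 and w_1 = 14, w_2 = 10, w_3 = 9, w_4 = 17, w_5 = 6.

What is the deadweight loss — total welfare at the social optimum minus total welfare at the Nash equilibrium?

∂u_i/∂c_i = α_i − 1, so developer i contributes w_i if α_i > 1, else 0.
α_i > 1 for i ∈ {3, 4, 5}; NE contributions (0, 0, 9, 17, 6), G = 32.
W^NE = Σw_i − G^NE + (Σα_i)·G^NE = 56 + 4.96·32 = 214.72.
Planner: ∂(Σu_j)/∂c_i = Σα_j − 1 = 4.96 > 0, so everyone contributes w_i; G^SO = 56, W^SO = 56 + 4.96·56 = 333.76.
Deadweight loss = 119.04.

119.04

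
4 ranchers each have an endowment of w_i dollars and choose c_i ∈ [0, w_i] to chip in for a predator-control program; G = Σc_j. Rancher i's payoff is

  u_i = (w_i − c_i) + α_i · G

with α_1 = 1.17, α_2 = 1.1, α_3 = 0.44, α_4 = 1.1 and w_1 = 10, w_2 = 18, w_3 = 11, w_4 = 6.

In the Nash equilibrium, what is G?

34

∂u_i/∂c_i = α_i − 1, so rancher i contributes w_i if α_i > 1, else 0.
α_i > 1 for i ∈ {1, 2, 4}; NE contributions (10, 18, 0, 6), G = 34.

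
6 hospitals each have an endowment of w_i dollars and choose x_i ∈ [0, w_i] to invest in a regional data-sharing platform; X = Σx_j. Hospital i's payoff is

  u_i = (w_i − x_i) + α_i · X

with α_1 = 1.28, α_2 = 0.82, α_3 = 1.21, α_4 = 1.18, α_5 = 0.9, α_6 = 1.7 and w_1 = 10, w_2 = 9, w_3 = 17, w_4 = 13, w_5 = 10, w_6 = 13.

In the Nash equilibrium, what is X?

53

∂u_i/∂x_i = α_i − 1, so hospital i contributes w_i if α_i > 1, else 0.
α_i > 1 for i ∈ {1, 3, 4, 6}; NE contributions (10, 0, 17, 13, 0, 13), X = 53.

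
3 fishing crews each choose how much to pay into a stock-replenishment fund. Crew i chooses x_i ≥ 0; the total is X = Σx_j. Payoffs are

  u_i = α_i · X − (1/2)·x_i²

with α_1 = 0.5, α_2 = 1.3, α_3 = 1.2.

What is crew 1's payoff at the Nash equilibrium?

1.375

Crew i's FOC: ∂u_i/∂x_i = α_i − x_i = 0, so x_i* = α_i.
NE contributions = (0.5, 1.3, 1.2); X = 3.
u_1 = α_1·X − ½·(x_1)² = 0.5·3 − ½·0.5² = 1.375.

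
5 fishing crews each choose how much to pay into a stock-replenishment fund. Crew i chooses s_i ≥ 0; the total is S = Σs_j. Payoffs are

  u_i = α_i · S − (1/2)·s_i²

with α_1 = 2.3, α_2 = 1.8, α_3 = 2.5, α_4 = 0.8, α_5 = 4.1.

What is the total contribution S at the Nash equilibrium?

Crew i's FOC: ∂u_i/∂s_i = α_i − s_i = 0, so s_i* = α_i.
NE contributions = (2.3, 1.8, 2.5, 0.8, 4.1); S = 11.5.

11.5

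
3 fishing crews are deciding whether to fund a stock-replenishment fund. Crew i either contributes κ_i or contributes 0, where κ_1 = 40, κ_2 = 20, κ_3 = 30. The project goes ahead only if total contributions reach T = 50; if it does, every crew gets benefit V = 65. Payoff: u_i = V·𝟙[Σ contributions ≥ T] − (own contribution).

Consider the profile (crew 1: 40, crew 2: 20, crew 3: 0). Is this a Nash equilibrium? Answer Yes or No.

Yes

Total = 60 ≥ 50: provided.
Crew 1 (pledges 40, payoff 25): dropping to 0 → total 20, payoff 0. No gain.
Crew 2 (pledges 20, payoff 45): dropping to 0 → total 40, payoff 0. No gain.
Crew 3 (pledges 0, payoff 65): pledging 30 → total 90, payoff 35. No gain.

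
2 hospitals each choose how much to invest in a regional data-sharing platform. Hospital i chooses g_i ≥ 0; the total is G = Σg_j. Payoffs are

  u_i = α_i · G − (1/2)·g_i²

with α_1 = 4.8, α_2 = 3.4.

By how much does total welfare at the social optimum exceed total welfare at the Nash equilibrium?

17.3

Hospital i's FOC: ∂u_i/∂g_i = α_i − g_i = 0, so g_i* = α_i.
NE contributions = (4.8, 3.4); G = 8.2.
W^NE = (Σα)·G − ½Σα_i² = 8.2² − ½·34.6 = 49.94.
Planner sets g_i = Σα_j = 8.2 for every i, so G^SO = 2·8.2 = 16.4.
W^SO = (Σα)·G^SO − ½·2·(Σα)² = (2/2)·8.2² = 67.24.
Deadweight loss = W^SO − W^NE = 17.3.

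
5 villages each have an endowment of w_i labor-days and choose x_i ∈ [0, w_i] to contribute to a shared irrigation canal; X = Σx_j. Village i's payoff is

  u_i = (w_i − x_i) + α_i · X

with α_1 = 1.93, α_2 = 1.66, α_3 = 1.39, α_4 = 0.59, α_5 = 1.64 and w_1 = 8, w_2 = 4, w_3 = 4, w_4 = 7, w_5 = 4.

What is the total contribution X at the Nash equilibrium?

∂u_i/∂x_i = α_i − 1, so village i contributes w_i if α_i > 1, else 0.
α_i > 1 for i ∈ {1, 2, 3, 5}; NE contributions (8, 4, 4, 0, 4), X = 20.

20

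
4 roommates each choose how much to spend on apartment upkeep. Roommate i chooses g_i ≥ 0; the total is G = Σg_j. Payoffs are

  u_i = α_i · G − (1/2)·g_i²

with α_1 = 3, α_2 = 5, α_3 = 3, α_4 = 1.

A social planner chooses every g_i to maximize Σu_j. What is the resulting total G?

Planner FOC: ∂(Σu_j)/∂g_i = (Σα_j) − g_i = 0, so g_i^SO = Σα_j = 12 for every i; G^SO = 48.

48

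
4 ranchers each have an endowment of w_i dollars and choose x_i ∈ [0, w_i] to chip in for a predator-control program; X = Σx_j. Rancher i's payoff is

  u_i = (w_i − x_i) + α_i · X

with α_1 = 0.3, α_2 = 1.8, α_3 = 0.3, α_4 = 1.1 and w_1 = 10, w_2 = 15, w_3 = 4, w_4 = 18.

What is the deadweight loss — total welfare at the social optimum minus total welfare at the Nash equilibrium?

∂u_i/∂x_i = α_i − 1, so rancher i contributes w_i if α_i > 1, else 0.
α_i > 1 for i ∈ {2, 4}; NE contributions (0, 15, 0, 18), X = 33.
W^NE = Σw_i − X^NE + (Σα_i)·X^NE = 47 + 2.5·33 = 129.5.
Planner: ∂(Σu_j)/∂x_i = Σα_j − 1 = 2.5 > 0, so everyone contributes w_i; X^SO = 47, W^SO = 47 + 2.5·47 = 164.5.
Deadweight loss = 35.

35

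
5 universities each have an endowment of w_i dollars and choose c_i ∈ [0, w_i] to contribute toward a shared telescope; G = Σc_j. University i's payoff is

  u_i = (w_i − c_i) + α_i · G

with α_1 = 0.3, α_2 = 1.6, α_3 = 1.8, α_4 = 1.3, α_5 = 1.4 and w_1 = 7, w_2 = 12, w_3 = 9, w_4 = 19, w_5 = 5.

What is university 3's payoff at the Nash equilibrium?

81

∂u_i/∂c_i = α_i − 1, so university i contributes w_i if α_i > 1, else 0.
α_i > 1 for i ∈ {2, 3, 4, 5}; NE contributions (0, 12, 9, 19, 5), G = 45.
u_3 = (9 − 9) + 1.8·45 = 81.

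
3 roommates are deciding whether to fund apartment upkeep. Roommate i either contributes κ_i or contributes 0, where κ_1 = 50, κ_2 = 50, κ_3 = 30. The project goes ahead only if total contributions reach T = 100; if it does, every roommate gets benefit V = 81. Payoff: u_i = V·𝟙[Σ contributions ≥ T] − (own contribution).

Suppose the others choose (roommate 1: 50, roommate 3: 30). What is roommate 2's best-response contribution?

Others' total = 80. Contributing 50 brings total to 130 ≥ 100: gain V − κ_2 = 31.
Best response: 50.

50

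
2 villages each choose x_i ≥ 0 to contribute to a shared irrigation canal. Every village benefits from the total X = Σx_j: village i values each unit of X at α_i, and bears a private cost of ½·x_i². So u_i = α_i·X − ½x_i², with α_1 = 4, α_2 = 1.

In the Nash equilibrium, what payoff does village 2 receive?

4.5

Village i's FOC: ∂u_i/∂x_i = α_i − x_i = 0, so x_i* = α_i.
NE contributions = (4, 1); X = 5.
u_2 = α_2·X − ½·(x_2)² = 1·5 − ½·1² = 4.5.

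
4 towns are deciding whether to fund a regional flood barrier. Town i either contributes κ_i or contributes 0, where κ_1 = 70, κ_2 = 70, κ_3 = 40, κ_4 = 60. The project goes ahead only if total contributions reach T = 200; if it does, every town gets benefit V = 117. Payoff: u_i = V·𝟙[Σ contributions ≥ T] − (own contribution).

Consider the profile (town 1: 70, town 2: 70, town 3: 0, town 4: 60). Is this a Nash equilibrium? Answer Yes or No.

Yes

Total = 200 ≥ 200: provided.
Town 1 (pledges 70, payoff 47): dropping to 0 → total 130, payoff 0. No gain.
Town 2 (pledges 70, payoff 47): dropping to 0 → total 130, payoff 0. No gain.
Town 3 (pledges 0, payoff 117): pledging 40 → total 240, payoff 77. No gain.
Town 4 (pledges 60, payoff 57): dropping to 0 → total 140, payoff 0. No gain.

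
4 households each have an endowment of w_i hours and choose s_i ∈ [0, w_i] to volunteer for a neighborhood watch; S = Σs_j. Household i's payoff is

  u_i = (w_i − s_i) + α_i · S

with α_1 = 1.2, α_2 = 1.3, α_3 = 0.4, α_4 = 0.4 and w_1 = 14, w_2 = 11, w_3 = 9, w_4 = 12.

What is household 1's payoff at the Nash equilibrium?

30

∂u_i/∂s_i = α_i − 1, so household i contributes w_i if α_i > 1, else 0.
α_i > 1 for i ∈ {1, 2}; NE contributions (14, 11, 0, 0), S = 25.
u_1 = (14 − 14) + 1.2·25 = 30.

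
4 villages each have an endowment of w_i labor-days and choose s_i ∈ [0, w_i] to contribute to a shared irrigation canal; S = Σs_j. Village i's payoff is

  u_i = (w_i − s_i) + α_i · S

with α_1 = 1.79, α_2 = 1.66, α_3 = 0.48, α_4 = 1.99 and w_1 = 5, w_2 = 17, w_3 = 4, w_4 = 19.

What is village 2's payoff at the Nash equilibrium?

∂u_i/∂s_i = α_i − 1, so village i contributes w_i if α_i > 1, else 0.
α_i > 1 for i ∈ {1, 2, 4}; NE contributions (5, 17, 0, 19), S = 41.
u_2 = (17 − 17) + 1.66·41 = 68.06.

68.06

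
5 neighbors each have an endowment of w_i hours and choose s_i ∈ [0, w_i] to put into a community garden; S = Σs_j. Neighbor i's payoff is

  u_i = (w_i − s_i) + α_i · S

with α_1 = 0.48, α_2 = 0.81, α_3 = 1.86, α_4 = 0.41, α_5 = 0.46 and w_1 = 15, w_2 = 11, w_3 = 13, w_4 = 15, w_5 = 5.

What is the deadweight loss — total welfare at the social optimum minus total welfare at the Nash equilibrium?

138.92

∂u_i/∂s_i = α_i − 1, so neighbor i contributes w_i if α_i > 1, else 0.
α_i > 1 for i ∈ {3}; NE contributions (0, 0, 13, 0, 0), S = 13.
W^NE = Σw_i − S^NE + (Σα_i)·S^NE = 59 + 3.02·13 = 98.26.
Planner: ∂(Σu_j)/∂s_i = Σα_j − 1 = 3.02 > 0, so everyone contributes w_i; S^SO = 59, W^SO = 59 + 3.02·59 = 237.18.
Deadweight loss = 138.92.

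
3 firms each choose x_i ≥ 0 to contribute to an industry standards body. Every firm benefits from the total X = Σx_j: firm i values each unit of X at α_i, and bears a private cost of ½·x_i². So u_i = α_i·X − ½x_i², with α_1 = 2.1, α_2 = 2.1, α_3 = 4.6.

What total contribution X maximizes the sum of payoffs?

Planner FOC: ∂(Σu_j)/∂x_i = (Σα_j) − x_i = 0, so x_i^SO = Σα_j = 8.8 for every i; X^SO = 26.4.

26.4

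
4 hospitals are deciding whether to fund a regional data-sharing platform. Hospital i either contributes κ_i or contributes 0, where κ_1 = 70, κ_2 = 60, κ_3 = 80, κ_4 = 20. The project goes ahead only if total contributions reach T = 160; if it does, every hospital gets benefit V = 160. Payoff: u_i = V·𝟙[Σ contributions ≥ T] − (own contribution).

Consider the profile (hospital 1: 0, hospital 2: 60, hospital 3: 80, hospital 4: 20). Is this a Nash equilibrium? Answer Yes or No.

Total = 160 ≥ 160: provided.
Hospital 1 (pledges 0, payoff 160): pledging 70 → total 230, payoff 90. No gain.
Hospital 2 (pledges 60, payoff 100): dropping to 0 → total 100, payoff 0. No gain.
Hospital 3 (pledges 80, payoff 80): dropping to 0 → total 80, payoff 0. No gain.
Hospital 4 (pledges 20, payoff 140): dropping to 0 → total 140, payoff 0. No gain.

Yes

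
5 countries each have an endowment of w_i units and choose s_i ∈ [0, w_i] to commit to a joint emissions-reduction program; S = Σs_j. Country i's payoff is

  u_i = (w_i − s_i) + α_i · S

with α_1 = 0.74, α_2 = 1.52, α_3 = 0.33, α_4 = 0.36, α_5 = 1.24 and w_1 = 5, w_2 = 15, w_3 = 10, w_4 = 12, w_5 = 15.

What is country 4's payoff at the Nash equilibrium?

22.8

∂u_i/∂s_i = α_i − 1, so country i contributes w_i if α_i > 1, else 0.
α_i > 1 for i ∈ {2, 5}; NE contributions (0, 15, 0, 0, 15), S = 30.
u_4 = (12 − 0) + 0.36·30 = 22.8.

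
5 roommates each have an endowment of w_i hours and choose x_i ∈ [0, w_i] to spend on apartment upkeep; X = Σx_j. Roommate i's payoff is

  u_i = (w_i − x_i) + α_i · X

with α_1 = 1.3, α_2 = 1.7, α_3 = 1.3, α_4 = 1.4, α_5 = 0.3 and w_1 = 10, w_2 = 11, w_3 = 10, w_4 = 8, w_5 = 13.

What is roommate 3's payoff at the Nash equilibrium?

∂u_i/∂x_i = α_i − 1, so roommate i contributes w_i if α_i > 1, else 0.
α_i > 1 for i ∈ {1, 2, 3, 4}; NE contributions (10, 11, 10, 8, 0), X = 39.
u_3 = (10 − 10) + 1.3·39 = 50.7.

50.7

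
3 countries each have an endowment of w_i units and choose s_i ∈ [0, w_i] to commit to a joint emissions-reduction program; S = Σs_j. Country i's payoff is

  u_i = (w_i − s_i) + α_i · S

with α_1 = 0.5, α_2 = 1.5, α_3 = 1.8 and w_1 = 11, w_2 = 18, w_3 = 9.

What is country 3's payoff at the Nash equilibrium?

∂u_i/∂s_i = α_i − 1, so country i contributes w_i if α_i > 1, else 0.
α_i > 1 for i ∈ {2, 3}; NE contributions (0, 18, 9), S = 27.
u_3 = (9 − 9) + 1.8·27 = 48.6.

48.6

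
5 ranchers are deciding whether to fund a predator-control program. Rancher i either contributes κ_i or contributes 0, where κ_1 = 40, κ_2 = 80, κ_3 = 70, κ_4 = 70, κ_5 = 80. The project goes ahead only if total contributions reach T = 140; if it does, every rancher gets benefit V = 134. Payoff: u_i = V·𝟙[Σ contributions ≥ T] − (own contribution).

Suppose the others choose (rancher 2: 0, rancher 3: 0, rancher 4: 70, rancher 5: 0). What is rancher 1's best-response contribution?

0

Others' total = 70. Even contributing 40 gives 110 < 140: no benefit either way.
Best response: 0.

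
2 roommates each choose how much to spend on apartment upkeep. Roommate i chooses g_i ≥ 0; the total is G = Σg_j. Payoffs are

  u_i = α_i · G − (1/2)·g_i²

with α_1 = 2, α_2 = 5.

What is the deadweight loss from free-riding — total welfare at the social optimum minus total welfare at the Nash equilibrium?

14.5

Roommate i's FOC: ∂u_i/∂g_i = α_i − g_i = 0, so g_i* = α_i.
NE contributions = (2, 5); G = 7.
W^NE = (Σα)·G − ½Σα_i² = 7² − ½·29 = 34.5.
Planner sets g_i = Σα_j = 7 for every i, so G^SO = 2·7 = 14.
W^SO = (Σα)·G^SO − ½·2·(Σα)² = (2/2)·7² = 49.
Deadweight loss = W^SO − W^NE = 14.5.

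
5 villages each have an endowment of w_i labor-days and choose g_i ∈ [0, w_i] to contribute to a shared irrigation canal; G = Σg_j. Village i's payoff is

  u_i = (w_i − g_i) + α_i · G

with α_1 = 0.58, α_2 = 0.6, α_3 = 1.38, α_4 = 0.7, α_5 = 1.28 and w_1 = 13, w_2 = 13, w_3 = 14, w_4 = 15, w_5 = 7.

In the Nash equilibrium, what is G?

21

∂u_i/∂g_i = α_i − 1, so village i contributes w_i if α_i > 1, else 0.
α_i > 1 for i ∈ {3, 5}; NE contributions (0, 0, 14, 0, 7), G = 21.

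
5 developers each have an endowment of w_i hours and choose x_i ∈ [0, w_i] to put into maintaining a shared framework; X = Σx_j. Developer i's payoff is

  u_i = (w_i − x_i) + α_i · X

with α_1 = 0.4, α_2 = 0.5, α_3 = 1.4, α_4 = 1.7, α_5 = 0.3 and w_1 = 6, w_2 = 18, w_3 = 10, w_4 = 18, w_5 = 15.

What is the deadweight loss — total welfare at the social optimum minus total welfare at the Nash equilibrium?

∂u_i/∂x_i = α_i − 1, so developer i contributes w_i if α_i > 1, else 0.
α_i > 1 for i ∈ {3, 4}; NE contributions (0, 0, 10, 18, 0), X = 28.
W^NE = Σw_i − X^NE + (Σα_i)·X^NE = 67 + 3.3·28 = 159.4.
Planner: ∂(Σu_j)/∂x_i = Σα_j − 1 = 3.3 > 0, so everyone contributes w_i; X^SO = 67, W^SO = 67 + 3.3·67 = 288.1.
Deadweight loss = 128.7.

128.7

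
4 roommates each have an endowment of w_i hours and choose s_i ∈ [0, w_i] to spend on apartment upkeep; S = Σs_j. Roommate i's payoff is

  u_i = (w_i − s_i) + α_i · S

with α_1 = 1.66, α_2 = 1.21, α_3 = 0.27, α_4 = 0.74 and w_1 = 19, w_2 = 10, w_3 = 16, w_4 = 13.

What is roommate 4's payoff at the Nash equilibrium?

34.46

∂u_i/∂s_i = α_i − 1, so roommate i contributes w_i if α_i > 1, else 0.
α_i > 1 for i ∈ {1, 2}; NE contributions (19, 10, 0, 0), S = 29.
u_4 = (13 − 0) + 0.74·29 = 34.46.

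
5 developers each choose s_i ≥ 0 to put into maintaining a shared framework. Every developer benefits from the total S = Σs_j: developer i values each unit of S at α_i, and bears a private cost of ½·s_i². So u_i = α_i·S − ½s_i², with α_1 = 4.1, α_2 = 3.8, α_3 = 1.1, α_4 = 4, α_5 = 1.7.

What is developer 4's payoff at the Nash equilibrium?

Developer i's FOC: ∂u_i/∂s_i = α_i − s_i = 0, so s_i* = α_i.
NE contributions = (4.1, 3.8, 1.1, 4, 1.7); S = 14.7.
u_4 = α_4·S − ½·(s_4)² = 4·14.7 − ½·4² = 50.8.

50.8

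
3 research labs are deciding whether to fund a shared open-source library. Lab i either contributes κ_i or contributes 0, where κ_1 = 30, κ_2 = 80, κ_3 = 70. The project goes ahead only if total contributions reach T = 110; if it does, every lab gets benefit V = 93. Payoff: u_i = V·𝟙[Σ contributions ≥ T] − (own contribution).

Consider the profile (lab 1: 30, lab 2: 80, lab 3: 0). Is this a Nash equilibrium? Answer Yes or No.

Total = 110 ≥ 110: provided.
Lab 1 (pledges 30, payoff 63): dropping to 0 → total 80, payoff 0. No gain.
Lab 2 (pledges 80, payoff 13): dropping to 0 → total 30, payoff 0. No gain.
Lab 3 (pledges 0, payoff 93): pledging 70 → total 180, payoff 23. No gain.

Yes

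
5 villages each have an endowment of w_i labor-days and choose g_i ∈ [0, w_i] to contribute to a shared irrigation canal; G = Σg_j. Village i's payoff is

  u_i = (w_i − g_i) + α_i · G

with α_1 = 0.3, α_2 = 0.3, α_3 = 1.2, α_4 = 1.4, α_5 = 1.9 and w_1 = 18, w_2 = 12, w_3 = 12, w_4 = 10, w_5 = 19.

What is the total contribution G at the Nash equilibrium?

41

∂u_i/∂g_i = α_i − 1, so village i contributes w_i if α_i > 1, else 0.
α_i > 1 for i ∈ {3, 4, 5}; NE contributions (0, 0, 12, 10, 19), G = 41.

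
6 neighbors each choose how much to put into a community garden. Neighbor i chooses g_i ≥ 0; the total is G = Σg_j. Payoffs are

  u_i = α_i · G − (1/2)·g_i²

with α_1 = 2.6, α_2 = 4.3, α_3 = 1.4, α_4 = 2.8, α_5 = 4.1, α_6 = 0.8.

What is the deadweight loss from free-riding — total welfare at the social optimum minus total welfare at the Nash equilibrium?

Neighbor i's FOC: ∂u_i/∂g_i = α_i − g_i = 0, so g_i* = α_i.
NE contributions = (2.6, 4.3, 1.4, 2.8, 4.1, 0.8); G = 16.
W^NE = (Σα)·G − ½Σα_i² = 16² − ½·52.5 = 229.75.
Planner sets g_i = Σα_j = 16 for every i, so G^SO = 6·16 = 96.
W^SO = (Σα)·G^SO − ½·6·(Σα)² = (6/2)·16² = 768.
Deadweight loss = W^SO − W^NE = 538.25.

538.25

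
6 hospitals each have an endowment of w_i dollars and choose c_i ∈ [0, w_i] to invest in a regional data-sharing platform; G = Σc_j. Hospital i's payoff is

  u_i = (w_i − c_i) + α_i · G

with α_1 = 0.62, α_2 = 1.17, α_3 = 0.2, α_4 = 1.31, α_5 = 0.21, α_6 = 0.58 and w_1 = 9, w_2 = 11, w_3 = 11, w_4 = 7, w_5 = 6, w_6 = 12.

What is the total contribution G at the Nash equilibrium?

18

∂u_i/∂c_i = α_i − 1, so hospital i contributes w_i if α_i > 1, else 0.
α_i > 1 for i ∈ {2, 4}; NE contributions (0, 11, 0, 7, 0, 0), G = 18.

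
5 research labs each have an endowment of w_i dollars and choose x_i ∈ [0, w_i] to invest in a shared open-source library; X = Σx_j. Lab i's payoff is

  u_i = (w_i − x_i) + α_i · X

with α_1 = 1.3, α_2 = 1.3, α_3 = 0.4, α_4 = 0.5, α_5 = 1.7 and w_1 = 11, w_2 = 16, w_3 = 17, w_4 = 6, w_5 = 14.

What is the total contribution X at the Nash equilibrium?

∂u_i/∂x_i = α_i − 1, so lab i contributes w_i if α_i > 1, else 0.
α_i > 1 for i ∈ {1, 2, 5}; NE contributions (11, 16, 0, 0, 14), X = 41.

41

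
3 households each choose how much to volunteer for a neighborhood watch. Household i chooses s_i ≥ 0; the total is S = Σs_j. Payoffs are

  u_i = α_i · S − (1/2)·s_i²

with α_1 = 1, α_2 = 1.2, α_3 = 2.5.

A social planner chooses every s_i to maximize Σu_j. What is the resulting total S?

Planner FOC: ∂(Σu_j)/∂s_i = (Σα_j) − s_i = 0, so s_i^SO = Σα_j = 4.7 for every i; S^SO = 14.1.

14.1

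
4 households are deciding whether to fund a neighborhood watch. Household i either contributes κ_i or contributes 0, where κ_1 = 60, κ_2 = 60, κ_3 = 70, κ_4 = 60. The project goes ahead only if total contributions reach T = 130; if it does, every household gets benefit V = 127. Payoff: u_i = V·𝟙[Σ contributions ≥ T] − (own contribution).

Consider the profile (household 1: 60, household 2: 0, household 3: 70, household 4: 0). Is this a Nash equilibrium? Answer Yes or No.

Yes

Total = 130 ≥ 130: provided.
Household 1 (pledges 60, payoff 67): dropping to 0 → total 70, payoff 0. No gain.
Household 2 (pledges 0, payoff 127): pledging 60 → total 190, payoff 67. No gain.
Household 3 (pledges 70, payoff 57): dropping to 0 → total 60, payoff 0. No gain.
Household 4 (pledges 0, payoff 127): pledging 60 → total 190, payoff 67. No gain.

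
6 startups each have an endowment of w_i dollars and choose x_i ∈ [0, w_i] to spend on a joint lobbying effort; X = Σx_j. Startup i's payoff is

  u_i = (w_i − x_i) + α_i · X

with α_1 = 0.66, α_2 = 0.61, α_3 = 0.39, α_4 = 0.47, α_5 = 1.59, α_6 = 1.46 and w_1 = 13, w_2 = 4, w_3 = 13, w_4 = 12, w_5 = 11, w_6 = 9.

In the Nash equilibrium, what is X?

∂u_i/∂x_i = α_i − 1, so startup i contributes w_i if α_i > 1, else 0.
α_i > 1 for i ∈ {5, 6}; NE contributions (0, 0, 0, 0, 11, 9), X = 20.

20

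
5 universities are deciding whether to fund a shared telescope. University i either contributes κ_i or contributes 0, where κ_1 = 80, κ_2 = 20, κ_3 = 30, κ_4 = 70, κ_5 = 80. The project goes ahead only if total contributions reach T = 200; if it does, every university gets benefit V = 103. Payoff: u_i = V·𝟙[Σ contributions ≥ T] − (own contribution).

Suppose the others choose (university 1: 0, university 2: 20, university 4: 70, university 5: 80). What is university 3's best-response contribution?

Others' total = 170. Contributing 30 brings total to 200 ≥ 200: gain V − κ_3 = 73.
Best response: 30.

30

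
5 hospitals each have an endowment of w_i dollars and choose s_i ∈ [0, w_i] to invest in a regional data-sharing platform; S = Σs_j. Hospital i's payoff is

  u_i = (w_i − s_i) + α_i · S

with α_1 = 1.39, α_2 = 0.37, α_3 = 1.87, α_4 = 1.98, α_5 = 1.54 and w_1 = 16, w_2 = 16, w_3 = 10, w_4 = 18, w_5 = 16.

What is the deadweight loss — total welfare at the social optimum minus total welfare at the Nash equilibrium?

∂u_i/∂s_i = α_i − 1, so hospital i contributes w_i if α_i > 1, else 0.
α_i > 1 for i ∈ {1, 3, 4, 5}; NE contributions (16, 0, 10, 18, 16), S = 60.
W^NE = Σw_i − S^NE + (Σα_i)·S^NE = 76 + 6.15·60 = 445.
Planner: ∂(Σu_j)/∂s_i = Σα_j − 1 = 6.15 > 0, so everyone contributes w_i; S^SO = 76, W^SO = 76 + 6.15·76 = 543.4.
Deadweight loss = 98.4.

98.4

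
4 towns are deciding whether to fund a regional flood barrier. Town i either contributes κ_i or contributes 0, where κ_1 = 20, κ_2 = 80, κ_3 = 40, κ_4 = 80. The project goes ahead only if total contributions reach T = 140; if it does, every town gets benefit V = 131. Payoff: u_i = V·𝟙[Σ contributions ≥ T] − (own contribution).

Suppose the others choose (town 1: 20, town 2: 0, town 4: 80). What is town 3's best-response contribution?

Others' total = 100. Contributing 40 brings total to 140 ≥ 140: gain V − κ_3 = 91.
Best response: 40.

40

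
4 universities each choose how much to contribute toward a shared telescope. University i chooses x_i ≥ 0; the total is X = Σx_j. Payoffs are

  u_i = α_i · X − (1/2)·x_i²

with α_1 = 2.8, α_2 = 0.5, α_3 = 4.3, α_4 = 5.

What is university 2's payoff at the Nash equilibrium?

University i's FOC: ∂u_i/∂x_i = α_i − x_i = 0, so x_i* = α_i.
NE contributions = (2.8, 0.5, 4.3, 5); X = 12.6.
u_2 = α_2·X − ½·(x_2)² = 0.5·12.6 − ½·0.5² = 6.175.

6.175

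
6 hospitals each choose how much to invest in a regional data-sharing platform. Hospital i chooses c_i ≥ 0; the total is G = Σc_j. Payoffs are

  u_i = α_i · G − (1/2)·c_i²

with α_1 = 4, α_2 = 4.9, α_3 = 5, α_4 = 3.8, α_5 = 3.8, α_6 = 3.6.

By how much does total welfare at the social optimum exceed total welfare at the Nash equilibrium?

1313.445

Hospital i's FOC: ∂u_i/∂c_i = α_i − c_i = 0, so c_i* = α_i.
NE contributions = (4, 4.9, 5, 3.8, 3.8, 3.6); G = 25.1.
W^NE = (Σα)·G − ½Σα_i² = 25.1² − ½·106.85 = 576.585.
Planner sets c_i = Σα_j = 25.1 for every i, so G^SO = 6·25.1 = 150.6.
W^SO = (Σα)·G^SO − ½·6·(Σα)² = (6/2)·25.1² = 1890.03.
Deadweight loss = W^SO − W^NE = 1313.445.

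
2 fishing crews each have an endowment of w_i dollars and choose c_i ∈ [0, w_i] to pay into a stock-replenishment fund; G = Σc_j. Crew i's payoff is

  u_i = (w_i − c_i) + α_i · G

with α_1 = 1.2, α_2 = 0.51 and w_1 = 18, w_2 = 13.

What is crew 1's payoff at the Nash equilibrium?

∂u_i/∂c_i = α_i − 1, so crew i contributes w_i if α_i > 1, else 0.
α_i > 1 for i ∈ {1}; NE contributions (18, 0), G = 18.
u_1 = (18 − 18) + 1.2·18 = 21.6.

21.6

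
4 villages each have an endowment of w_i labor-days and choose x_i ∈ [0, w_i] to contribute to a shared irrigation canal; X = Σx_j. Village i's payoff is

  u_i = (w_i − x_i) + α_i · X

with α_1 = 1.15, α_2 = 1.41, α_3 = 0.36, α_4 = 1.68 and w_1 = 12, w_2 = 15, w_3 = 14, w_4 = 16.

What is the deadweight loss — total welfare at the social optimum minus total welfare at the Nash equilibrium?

50.4

∂u_i/∂x_i = α_i − 1, so village i contributes w_i if α_i > 1, else 0.
α_i > 1 for i ∈ {1, 2, 4}; NE contributions (12, 15, 0, 16), X = 43.
W^NE = Σw_i − X^NE + (Σα_i)·X^NE = 57 + 3.6·43 = 211.8.
Planner: ∂(Σu_j)/∂x_i = Σα_j − 1 = 3.6 > 0, so everyone contributes w_i; X^SO = 57, W^SO = 57 + 3.6·57 = 262.2.
Deadweight loss = 50.4.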